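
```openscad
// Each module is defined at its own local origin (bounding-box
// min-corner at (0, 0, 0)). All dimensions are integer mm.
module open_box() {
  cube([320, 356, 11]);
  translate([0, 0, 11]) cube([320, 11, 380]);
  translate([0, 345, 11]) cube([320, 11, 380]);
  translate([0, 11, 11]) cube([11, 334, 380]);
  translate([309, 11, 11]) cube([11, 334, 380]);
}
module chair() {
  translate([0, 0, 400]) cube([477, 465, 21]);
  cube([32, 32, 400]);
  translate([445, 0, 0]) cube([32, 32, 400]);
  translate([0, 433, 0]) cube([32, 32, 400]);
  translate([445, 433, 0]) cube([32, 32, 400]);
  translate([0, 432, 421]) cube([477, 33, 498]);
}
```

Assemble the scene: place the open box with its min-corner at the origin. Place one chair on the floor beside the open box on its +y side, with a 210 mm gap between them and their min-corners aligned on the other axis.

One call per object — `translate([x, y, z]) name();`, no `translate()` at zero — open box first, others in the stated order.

open_box();
translate([0, 566, 0]) chair();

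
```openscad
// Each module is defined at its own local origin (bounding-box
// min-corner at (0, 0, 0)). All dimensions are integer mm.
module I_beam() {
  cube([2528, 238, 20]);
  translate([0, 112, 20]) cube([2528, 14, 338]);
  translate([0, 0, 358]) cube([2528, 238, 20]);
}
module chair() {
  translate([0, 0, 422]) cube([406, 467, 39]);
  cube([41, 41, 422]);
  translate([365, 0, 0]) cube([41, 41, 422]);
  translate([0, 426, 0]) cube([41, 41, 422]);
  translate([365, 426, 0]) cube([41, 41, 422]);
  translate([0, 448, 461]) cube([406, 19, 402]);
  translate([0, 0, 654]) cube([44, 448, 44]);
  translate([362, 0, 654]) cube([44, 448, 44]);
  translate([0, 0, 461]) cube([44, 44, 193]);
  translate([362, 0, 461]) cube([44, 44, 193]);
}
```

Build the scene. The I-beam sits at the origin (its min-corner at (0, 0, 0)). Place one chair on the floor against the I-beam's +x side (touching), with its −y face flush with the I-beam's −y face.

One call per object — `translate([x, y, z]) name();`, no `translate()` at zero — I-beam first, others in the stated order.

I_beam();
translate([2528, 0, 0]) chair();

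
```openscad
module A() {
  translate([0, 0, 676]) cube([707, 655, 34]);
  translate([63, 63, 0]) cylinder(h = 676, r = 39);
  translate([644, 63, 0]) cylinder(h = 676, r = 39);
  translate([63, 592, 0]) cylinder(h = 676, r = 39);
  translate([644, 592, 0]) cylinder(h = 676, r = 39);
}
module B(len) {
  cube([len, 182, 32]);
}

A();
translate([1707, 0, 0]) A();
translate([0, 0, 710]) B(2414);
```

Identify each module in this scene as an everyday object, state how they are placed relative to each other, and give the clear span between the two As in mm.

A is a table. B is a beam. A beam spans the tops of two tables. The clear span between the two tables is 1000 mm.

Second table starts at x = 1707; first ends at x = 707; clear span = 1707 − 707 = 1000 mm.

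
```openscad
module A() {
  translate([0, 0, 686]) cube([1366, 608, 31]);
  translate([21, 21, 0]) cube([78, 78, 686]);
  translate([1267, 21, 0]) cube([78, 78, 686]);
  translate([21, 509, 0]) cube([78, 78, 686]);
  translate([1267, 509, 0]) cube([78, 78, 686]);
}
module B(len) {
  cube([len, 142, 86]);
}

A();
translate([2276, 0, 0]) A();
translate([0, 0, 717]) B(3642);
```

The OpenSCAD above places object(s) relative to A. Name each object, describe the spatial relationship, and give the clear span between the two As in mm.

Second table starts at x = 2276; first ends at x = 1366; clear span = 2276 − 1366 = 910 mm.

A is a table. B is a beam. A beam spans the tops of two tables. The clear span between the two tables is 910 mm.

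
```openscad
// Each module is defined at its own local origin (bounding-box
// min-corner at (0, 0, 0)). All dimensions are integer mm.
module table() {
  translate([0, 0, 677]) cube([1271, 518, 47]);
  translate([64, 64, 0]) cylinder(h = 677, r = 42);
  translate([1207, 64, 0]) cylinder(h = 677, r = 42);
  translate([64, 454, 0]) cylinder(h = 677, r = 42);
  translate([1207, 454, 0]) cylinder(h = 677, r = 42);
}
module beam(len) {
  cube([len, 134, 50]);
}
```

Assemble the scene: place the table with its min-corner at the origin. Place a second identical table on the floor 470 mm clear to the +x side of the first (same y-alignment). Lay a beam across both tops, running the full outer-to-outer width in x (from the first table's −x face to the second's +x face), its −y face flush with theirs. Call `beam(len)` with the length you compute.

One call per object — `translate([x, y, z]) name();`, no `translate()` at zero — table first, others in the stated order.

table();
translate([1741, 0, 0]) table();
translate([0, 0, 724]) beam(3012);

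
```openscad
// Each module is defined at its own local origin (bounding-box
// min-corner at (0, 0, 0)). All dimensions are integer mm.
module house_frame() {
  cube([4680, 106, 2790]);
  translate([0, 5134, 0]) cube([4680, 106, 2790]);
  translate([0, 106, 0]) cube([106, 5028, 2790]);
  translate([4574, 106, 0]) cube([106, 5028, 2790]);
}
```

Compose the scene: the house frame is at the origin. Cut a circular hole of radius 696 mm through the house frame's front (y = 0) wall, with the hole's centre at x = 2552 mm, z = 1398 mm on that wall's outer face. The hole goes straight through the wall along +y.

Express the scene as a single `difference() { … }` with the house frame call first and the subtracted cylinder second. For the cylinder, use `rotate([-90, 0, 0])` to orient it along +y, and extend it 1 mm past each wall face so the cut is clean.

difference() {
  house_frame();
  translate([2552, -1, 1398]) rotate([-90, 0, 0]) cylinder(h = 108, r = 696);
}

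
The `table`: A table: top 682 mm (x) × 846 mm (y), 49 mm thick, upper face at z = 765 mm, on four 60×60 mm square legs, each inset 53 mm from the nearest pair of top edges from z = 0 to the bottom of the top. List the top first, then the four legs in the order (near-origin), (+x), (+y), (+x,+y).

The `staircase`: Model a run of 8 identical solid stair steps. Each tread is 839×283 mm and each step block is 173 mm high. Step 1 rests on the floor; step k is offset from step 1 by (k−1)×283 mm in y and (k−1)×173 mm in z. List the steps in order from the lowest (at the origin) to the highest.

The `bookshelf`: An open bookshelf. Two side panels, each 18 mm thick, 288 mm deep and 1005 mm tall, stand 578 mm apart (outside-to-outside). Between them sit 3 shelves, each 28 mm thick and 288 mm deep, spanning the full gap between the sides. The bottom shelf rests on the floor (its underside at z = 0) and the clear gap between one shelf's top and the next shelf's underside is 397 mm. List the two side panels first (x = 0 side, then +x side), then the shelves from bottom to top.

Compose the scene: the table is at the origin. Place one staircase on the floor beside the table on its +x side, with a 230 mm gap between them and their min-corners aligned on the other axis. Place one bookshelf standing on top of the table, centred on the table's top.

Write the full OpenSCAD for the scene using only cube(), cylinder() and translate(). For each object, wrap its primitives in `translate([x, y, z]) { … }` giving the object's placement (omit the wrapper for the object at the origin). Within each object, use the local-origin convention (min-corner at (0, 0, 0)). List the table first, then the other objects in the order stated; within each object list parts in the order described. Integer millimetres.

translate([0, 0, 716]) cube([682, 846, 49]);
translate([53, 53, 0]) cube([60, 60, 716]);
translate([569, 53, 0]) cube([60, 60, 716]);
translate([53, 733, 0]) cube([60, 60, 716]);
translate([569, 733, 0]) cube([60, 60, 716]);
translate([912, 0, 0]) {
  cube([839, 283, 173]);
  translate([0, 283, 173]) cube([839, 283, 173]);
  translate([0, 566, 346]) cube([839, 283, 173]);
  translate([0, 849, 519]) cube([839, 283, 173]);
  translate([0, 1132, 692]) cube([839, 283, 173]);
  translate([0, 1415, 865]) cube([839, 283, 173]);
  translate([0, 1698, 1038]) cube([839, 283, 173]);
  translate([0, 1981, 1211]) cube([839, 283, 173]);
}
translate([52, 279, 765]) {
  cube([18, 288, 1005]);
  translate([560, 0, 0]) cube([18, 288, 1005]);
  translate([18, 0, 0]) cube([542, 288, 28]);
  translate([18, 0, 425]) cube([542, 288, 28]);
  translate([18, 0, 850]) cube([542, 288, 28]);
}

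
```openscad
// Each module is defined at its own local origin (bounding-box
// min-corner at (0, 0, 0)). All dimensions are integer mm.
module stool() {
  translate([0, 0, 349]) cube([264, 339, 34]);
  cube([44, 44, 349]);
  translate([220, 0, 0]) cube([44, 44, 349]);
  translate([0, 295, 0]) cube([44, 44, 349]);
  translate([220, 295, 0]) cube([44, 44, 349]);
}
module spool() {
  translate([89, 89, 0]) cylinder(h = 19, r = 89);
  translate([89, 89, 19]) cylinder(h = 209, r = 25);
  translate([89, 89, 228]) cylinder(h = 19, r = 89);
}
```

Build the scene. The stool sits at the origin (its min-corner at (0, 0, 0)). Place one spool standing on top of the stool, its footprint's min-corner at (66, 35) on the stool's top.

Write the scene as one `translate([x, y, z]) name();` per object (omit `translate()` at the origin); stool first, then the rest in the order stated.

stool();
translate([66, 35, 383]) spool();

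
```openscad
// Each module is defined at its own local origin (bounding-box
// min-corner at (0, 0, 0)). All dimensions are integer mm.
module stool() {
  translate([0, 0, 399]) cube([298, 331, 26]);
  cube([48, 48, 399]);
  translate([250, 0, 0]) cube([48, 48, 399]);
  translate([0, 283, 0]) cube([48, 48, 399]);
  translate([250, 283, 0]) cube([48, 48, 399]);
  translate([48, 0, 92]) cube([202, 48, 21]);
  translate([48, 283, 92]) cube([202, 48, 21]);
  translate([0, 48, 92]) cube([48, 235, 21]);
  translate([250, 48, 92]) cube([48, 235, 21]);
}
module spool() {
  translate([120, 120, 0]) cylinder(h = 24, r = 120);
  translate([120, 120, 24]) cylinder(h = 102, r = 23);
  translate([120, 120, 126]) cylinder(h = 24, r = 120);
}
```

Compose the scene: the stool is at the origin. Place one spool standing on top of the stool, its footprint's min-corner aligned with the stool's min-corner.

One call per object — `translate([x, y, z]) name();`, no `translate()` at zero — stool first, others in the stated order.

stool();
translate([0, 0, 425]) spool();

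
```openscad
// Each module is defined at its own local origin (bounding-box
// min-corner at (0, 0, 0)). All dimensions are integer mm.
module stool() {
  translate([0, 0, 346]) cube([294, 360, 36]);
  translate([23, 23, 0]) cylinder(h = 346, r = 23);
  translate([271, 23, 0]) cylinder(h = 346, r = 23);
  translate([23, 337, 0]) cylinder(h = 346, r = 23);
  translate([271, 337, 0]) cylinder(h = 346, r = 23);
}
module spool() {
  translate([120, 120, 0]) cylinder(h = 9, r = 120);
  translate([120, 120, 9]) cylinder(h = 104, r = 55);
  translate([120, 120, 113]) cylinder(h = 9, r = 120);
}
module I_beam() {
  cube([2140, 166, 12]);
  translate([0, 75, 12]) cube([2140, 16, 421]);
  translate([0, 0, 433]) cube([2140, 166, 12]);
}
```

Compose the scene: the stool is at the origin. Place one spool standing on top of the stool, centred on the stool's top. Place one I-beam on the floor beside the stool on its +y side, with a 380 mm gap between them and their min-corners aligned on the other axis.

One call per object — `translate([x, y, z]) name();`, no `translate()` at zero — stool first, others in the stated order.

stool();
translate([27, 60, 382]) spool();
translate([0, 740, 0]) I_beam();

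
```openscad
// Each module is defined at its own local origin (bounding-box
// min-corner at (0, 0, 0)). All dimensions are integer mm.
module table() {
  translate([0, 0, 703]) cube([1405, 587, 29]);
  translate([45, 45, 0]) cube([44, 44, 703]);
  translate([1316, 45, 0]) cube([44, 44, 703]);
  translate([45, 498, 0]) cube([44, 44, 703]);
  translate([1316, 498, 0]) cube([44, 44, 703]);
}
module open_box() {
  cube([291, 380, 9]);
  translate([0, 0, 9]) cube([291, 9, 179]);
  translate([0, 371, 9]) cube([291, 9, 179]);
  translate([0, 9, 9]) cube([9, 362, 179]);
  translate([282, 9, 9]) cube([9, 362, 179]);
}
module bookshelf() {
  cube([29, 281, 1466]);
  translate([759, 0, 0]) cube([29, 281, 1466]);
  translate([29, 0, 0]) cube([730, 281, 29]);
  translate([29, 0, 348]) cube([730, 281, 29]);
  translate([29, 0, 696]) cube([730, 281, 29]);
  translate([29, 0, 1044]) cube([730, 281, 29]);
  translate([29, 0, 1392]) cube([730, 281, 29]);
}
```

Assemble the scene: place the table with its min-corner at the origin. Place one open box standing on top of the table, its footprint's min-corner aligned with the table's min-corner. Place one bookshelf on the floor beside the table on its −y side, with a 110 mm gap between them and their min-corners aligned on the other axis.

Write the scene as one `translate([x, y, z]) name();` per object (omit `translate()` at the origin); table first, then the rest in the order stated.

table();
translate([0, 0, 732]) open_box();
translate([0, -391, 0]) bookshelf();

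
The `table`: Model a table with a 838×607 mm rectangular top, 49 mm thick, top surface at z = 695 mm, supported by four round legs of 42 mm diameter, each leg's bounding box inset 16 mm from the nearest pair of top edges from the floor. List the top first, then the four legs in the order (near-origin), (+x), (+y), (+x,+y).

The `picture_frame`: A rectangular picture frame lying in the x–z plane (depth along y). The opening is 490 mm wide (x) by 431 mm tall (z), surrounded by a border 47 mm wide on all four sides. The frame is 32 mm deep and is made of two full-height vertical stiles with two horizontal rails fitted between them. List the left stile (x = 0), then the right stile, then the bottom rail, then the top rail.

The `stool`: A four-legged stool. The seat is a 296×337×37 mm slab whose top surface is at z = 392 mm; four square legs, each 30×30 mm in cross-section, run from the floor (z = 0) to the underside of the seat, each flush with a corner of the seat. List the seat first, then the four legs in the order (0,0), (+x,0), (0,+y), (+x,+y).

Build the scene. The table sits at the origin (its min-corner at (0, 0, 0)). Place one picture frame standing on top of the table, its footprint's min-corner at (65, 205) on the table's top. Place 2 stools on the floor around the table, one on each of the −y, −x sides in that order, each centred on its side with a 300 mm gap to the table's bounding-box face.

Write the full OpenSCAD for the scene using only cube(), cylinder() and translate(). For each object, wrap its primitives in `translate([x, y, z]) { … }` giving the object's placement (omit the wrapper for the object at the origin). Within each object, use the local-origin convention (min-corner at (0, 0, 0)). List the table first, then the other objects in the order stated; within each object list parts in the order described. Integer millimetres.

translate([0, 0, 646]) cube([838, 607, 49]);
translate([37, 37, 0]) cylinder(h = 646, r = 21);
translate([801, 37, 0]) cylinder(h = 646, r = 21);
translate([37, 570, 0]) cylinder(h = 646, r = 21);
translate([801, 570, 0]) cylinder(h = 646, r = 21);
translate([65, 205, 695]) {
  cube([47, 32, 525]);
  translate([537, 0, 0]) cube([47, 32, 525]);
  translate([47, 0, 0]) cube([490, 32, 47]);
  translate([47, 0, 478]) cube([490, 32, 47]);
}
translate([271, -637, 0]) {
  translate([0, 0, 355]) cube([296, 337, 37]);
  cube([30, 30, 355]);
  translate([266, 0, 0]) cube([30, 30, 355]);
  translate([0, 307, 0]) cube([30, 30, 355]);
  translate([266, 307, 0]) cube([30, 30, 355]);
}
translate([-596, 135, 0]) {
  translate([0, 0, 355]) cube([296, 337, 37]);
  cube([30, 30, 355]);
  translate([266, 0, 0]) cube([30, 30, 355]);
  translate([0, 307, 0]) cube([30, 30, 355]);
  translate([266, 307, 0]) cube([30, 30, 355]);
}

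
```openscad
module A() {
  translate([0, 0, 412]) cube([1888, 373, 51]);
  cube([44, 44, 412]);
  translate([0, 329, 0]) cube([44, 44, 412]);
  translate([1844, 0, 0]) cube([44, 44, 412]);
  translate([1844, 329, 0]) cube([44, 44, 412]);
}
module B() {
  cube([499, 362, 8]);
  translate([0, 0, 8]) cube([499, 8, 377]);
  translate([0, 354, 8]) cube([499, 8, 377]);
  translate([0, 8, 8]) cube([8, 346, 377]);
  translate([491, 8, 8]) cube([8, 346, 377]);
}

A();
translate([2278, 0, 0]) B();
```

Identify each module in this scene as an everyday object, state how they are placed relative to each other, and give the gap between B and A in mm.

A is a bench. B is an open box. The open box is on the floor beside the bench on its +x side. The gap between the open box and the bench is 390 mm.

The open box's nearest face is 390 mm from the bench's +x face.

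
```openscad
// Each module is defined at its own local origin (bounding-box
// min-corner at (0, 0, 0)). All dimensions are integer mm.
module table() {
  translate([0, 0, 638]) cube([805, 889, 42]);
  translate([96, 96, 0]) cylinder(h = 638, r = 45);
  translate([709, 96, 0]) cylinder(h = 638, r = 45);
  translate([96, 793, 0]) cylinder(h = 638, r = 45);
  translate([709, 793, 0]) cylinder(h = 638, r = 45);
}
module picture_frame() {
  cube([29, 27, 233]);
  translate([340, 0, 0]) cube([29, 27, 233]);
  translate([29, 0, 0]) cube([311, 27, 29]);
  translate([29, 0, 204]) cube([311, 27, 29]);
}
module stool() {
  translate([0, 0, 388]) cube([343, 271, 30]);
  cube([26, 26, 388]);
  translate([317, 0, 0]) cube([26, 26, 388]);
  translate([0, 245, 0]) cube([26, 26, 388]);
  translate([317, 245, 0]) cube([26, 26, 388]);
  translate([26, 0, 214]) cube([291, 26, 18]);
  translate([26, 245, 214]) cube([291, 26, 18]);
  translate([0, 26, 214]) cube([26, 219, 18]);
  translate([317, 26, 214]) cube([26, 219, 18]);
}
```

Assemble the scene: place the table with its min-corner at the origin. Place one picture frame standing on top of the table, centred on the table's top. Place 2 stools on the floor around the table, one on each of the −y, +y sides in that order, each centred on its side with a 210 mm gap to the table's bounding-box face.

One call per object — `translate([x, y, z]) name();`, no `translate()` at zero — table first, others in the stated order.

table();
translate([218, 431, 680]) picture_frame();
translate([231, -481, 0]) stool();
translate([231, 1099, 0]) stool();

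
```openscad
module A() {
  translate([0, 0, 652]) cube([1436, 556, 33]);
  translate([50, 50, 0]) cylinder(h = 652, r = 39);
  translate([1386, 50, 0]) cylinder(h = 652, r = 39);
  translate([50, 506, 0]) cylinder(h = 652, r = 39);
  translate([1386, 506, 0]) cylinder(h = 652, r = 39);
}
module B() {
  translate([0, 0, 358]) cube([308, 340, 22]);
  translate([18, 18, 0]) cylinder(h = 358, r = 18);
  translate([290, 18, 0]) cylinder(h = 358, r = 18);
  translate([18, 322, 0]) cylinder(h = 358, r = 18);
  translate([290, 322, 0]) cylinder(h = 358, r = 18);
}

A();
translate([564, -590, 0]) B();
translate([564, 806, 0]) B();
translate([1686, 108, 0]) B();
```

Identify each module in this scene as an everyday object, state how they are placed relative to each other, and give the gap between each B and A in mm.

A is a table. B is a stool. Three stools sit around the table at the −y, +y, +x sides. The gap between each stool and the table is 250 mm.

Each stool's nearest face is 250 mm from the table's bounding box.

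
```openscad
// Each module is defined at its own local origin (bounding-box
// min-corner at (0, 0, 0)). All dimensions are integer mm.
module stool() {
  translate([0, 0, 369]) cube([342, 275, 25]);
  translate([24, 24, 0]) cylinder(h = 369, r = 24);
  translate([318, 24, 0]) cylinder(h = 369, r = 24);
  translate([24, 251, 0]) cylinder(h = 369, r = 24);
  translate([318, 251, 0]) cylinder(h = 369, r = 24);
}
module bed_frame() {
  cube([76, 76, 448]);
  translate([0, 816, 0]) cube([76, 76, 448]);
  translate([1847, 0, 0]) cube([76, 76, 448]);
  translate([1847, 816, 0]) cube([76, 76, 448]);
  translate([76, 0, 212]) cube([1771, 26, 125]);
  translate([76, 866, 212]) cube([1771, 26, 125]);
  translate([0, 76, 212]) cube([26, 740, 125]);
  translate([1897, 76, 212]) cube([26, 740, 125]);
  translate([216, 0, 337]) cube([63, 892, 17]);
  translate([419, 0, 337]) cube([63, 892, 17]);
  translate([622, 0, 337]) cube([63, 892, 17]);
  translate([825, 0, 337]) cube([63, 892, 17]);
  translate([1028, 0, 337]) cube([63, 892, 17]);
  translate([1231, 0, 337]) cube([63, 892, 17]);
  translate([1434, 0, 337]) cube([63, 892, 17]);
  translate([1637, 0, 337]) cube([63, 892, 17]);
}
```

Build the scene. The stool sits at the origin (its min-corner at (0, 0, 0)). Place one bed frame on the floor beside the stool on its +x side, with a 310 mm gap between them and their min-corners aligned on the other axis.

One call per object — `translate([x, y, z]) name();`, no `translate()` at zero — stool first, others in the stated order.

stool();
translate([652, 0, 0]) bed_frame();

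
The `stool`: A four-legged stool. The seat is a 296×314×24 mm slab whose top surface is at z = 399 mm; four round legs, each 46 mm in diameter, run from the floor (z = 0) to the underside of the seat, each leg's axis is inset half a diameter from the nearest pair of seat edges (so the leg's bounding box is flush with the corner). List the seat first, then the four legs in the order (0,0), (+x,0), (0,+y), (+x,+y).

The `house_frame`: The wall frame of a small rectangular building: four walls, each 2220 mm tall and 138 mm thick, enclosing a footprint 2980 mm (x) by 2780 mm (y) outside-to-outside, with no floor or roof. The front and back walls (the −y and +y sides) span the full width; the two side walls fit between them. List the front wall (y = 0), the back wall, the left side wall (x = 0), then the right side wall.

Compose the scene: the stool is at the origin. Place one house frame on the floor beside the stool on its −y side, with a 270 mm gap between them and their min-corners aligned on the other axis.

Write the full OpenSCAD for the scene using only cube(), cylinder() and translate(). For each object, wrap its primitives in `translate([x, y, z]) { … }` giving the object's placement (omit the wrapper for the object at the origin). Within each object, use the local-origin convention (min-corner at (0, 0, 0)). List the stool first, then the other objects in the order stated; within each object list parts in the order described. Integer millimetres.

translate([0, 0, 375]) cube([296, 314, 24]);
translate([23, 23, 0]) cylinder(h = 375, r = 23);
translate([273, 23, 0]) cylinder(h = 375, r = 23);
translate([23, 291, 0]) cylinder(h = 375, r = 23);
translate([273, 291, 0]) cylinder(h = 375, r = 23);
translate([0, -3050, 0]) {
  cube([2980, 138, 2220]);
  translate([0, 2642, 0]) cube([2980, 138, 2220]);
  translate([0, 138, 0]) cube([138, 2504, 2220]);
  translate([2842, 138, 0]) cube([138, 2504, 2220]);
}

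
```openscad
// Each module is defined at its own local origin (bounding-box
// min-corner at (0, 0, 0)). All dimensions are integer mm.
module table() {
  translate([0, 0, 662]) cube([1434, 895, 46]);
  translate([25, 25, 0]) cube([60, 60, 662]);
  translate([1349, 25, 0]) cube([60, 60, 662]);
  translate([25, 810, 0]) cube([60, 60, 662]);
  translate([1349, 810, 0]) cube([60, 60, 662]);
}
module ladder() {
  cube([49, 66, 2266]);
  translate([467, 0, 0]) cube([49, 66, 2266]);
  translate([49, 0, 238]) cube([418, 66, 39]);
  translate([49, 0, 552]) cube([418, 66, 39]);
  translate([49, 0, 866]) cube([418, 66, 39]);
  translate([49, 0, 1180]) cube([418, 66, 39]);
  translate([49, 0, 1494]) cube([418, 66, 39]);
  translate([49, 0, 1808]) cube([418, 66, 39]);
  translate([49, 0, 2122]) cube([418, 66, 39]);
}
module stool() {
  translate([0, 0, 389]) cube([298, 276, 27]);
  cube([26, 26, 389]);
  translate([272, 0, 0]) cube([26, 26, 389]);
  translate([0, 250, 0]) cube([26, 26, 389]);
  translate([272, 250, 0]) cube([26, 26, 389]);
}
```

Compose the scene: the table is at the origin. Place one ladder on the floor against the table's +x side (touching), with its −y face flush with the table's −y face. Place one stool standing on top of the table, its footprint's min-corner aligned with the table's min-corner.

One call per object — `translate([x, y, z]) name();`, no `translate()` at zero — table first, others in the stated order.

table();
translate([1434, 0, 0]) ladder();
translate([0, 0, 708]) stool();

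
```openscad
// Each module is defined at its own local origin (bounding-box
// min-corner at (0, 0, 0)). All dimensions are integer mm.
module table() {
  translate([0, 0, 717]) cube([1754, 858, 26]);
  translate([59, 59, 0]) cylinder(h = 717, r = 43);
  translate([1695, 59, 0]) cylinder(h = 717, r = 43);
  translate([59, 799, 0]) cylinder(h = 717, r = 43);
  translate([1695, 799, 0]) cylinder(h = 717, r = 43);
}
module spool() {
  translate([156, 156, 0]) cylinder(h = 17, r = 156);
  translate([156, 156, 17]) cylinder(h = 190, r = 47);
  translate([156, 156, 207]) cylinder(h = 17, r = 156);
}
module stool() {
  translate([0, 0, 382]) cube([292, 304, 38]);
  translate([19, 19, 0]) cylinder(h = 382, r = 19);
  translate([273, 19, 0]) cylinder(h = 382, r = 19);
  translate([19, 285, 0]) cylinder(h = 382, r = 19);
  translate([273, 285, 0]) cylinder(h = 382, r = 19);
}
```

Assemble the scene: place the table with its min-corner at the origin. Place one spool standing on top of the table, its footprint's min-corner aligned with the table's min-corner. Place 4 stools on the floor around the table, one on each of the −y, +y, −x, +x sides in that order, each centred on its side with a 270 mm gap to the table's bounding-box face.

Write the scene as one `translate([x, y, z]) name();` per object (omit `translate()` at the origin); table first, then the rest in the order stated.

table();
translate([0, 0, 743]) spool();
translate([731, -574, 0]) stool();
translate([731, 1128, 0]) stool();
translate([-562, 277, 0]) stool();
translate([2024, 277, 0]) stool();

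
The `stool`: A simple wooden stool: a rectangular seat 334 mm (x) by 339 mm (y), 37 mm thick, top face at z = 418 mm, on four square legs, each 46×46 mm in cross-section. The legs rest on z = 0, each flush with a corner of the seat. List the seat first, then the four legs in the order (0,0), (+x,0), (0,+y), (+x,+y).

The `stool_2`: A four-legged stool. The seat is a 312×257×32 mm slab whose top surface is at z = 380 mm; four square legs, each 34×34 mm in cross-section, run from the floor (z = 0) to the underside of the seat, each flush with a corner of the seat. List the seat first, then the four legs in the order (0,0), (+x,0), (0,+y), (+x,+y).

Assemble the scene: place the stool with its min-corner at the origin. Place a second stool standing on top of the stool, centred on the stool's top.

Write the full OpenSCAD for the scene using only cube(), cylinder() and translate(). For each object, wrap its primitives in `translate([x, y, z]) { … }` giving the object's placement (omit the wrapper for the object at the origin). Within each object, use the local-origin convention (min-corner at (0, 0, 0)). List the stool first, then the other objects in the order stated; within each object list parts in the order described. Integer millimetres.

translate([0, 0, 381]) cube([334, 339, 37]);
cube([46, 46, 381]);
translate([288, 0, 0]) cube([46, 46, 381]);
translate([0, 293, 0]) cube([46, 46, 381]);
translate([288, 293, 0]) cube([46, 46, 381]);
translate([11, 41, 418]) {
  translate([0, 0, 348]) cube([312, 257, 32]);
  cube([34, 34, 348]);
  translate([278, 0, 0]) cube([34, 34, 348]);
  translate([0, 223, 0]) cube([34, 34, 348]);
  translate([278, 223, 0]) cube([34, 34, 348]);
}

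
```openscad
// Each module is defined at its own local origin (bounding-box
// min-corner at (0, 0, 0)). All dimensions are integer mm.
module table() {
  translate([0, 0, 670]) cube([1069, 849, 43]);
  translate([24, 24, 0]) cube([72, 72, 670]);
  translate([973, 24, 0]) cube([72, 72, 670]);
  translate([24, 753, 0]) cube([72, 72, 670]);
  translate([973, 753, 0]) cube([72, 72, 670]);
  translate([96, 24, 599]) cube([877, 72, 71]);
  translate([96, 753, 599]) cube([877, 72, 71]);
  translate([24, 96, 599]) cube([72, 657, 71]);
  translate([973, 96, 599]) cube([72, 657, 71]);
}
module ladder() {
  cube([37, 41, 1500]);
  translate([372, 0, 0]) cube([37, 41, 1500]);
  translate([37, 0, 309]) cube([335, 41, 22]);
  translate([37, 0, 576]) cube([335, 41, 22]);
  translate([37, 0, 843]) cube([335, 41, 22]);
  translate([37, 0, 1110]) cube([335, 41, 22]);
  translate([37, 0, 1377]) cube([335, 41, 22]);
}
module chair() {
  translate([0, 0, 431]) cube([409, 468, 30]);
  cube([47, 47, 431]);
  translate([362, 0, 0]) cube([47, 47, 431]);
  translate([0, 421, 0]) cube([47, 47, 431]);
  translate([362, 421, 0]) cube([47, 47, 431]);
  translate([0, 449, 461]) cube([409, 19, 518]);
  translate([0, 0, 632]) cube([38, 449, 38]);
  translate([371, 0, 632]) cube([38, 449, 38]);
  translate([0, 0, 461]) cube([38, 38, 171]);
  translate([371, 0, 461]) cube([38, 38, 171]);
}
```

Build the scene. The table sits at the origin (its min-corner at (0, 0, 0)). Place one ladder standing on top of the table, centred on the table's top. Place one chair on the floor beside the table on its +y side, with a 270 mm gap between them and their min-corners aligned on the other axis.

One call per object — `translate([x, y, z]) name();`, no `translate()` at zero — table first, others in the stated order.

table();
translate([330, 404, 713]) ladder();
translate([0, 1119, 0]) chair();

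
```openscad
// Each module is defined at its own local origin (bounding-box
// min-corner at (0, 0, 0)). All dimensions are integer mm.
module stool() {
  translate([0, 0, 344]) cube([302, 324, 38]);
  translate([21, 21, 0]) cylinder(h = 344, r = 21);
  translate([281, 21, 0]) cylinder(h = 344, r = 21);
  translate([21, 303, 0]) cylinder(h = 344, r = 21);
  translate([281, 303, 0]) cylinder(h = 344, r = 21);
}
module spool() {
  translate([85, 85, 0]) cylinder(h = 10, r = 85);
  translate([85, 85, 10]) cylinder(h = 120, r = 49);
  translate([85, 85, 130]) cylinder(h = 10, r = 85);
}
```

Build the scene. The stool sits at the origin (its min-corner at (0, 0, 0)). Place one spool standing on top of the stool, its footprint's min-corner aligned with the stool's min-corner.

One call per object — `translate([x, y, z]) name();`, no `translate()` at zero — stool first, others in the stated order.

stool();
translate([0, 0, 382]) spool();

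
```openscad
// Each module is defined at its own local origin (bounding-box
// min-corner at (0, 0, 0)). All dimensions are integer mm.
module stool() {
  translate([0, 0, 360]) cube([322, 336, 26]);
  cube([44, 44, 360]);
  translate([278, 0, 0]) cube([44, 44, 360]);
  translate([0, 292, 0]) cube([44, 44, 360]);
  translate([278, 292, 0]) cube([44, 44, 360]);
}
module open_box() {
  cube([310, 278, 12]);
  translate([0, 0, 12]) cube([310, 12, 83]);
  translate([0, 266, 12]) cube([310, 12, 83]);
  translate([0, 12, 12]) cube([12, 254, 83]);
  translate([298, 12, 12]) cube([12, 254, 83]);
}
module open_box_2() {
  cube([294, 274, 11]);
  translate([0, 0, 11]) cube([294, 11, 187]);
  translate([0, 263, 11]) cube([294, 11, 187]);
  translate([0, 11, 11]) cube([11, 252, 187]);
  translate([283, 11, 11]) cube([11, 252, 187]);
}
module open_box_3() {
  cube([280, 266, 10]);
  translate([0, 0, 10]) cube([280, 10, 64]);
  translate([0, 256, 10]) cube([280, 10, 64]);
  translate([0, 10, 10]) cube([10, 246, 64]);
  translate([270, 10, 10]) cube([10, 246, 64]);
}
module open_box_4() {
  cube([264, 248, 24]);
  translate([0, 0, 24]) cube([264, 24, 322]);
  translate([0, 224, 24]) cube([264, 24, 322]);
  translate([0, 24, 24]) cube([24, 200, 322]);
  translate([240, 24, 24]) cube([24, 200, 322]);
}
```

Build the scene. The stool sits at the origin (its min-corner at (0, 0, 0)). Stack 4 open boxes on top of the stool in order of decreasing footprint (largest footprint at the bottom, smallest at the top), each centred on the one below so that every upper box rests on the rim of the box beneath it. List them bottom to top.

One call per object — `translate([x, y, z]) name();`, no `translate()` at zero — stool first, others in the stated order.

stool();
translate([6, 29, 386]) open_box();
translate([14, 31, 481]) open_box_2();
translate([21, 35, 679]) open_box_3();
translate([29, 44, 753]) open_box_4();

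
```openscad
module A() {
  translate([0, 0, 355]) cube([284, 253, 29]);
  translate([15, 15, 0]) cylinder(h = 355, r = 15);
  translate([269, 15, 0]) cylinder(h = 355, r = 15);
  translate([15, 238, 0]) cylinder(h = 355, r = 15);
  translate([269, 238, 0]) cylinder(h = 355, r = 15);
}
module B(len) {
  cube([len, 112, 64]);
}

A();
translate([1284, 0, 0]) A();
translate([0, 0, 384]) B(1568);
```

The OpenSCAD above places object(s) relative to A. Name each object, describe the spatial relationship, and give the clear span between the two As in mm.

A is a stool. B is a beam. A beam spans the tops of two stools. The clear span between the two stools is 1000 mm.

Second stool starts at x = 1284; first ends at x = 284; clear span = 1284 − 284 = 1000 mm.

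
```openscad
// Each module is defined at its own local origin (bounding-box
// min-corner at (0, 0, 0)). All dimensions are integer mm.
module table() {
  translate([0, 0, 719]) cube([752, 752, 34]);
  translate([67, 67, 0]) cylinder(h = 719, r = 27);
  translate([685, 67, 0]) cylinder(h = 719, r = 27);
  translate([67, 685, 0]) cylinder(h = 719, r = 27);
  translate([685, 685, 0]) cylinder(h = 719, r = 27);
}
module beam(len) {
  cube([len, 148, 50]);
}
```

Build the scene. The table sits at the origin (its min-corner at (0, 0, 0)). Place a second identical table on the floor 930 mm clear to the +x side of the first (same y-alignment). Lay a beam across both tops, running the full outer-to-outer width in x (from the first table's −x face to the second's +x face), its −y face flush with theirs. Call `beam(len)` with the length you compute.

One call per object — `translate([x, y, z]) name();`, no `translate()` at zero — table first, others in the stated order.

table();
translate([1682, 0, 0]) table();
translate([0, 0, 753]) beam(2434);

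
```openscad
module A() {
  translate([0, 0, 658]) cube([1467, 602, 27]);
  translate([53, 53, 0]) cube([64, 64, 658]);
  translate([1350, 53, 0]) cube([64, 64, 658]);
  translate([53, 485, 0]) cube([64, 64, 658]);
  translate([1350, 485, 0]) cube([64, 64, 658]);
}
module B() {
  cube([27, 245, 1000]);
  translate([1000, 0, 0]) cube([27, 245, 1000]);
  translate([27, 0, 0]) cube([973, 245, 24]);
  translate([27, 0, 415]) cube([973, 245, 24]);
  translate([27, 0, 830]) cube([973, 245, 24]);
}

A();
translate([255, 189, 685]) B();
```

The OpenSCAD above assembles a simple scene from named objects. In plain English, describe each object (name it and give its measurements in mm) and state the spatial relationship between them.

A is a table: top 1467 mm (x) × 602 mm (y), 27 mm thick, upper face at z = 685 mm, on four 64×64 mm square legs, each inset 53 mm from the nearest pair of top edges, running from z = 0 to the bottom of the top.

B is a bookshelf 1027 mm wide overall, 245 mm deep and 1000 mm tall. The two sides are 27 mm thick vertical panels. 3 horizontal shelves of 24 mm thickness span between the inner faces of the sides; the lowest shelf sits on the floor and shelves are stacked with a clear vertical gap of 391 mm between each pair.

The bookshelf is on top of the table.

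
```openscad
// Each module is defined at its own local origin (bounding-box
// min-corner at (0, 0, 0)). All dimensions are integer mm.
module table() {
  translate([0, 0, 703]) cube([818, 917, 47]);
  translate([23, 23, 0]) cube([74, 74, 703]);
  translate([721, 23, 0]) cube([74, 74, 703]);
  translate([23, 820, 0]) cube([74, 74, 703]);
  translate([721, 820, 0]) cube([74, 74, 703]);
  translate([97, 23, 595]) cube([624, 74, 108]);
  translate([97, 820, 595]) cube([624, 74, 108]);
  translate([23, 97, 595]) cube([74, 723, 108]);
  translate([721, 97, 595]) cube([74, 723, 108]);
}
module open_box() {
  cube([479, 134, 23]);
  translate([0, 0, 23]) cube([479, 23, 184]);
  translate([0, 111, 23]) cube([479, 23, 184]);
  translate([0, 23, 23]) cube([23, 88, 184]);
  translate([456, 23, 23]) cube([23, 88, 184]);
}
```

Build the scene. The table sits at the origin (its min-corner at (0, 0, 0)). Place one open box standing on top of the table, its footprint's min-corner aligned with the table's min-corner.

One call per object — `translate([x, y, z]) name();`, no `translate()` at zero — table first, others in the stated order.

table();
translate([0, 0, 750]) open_box();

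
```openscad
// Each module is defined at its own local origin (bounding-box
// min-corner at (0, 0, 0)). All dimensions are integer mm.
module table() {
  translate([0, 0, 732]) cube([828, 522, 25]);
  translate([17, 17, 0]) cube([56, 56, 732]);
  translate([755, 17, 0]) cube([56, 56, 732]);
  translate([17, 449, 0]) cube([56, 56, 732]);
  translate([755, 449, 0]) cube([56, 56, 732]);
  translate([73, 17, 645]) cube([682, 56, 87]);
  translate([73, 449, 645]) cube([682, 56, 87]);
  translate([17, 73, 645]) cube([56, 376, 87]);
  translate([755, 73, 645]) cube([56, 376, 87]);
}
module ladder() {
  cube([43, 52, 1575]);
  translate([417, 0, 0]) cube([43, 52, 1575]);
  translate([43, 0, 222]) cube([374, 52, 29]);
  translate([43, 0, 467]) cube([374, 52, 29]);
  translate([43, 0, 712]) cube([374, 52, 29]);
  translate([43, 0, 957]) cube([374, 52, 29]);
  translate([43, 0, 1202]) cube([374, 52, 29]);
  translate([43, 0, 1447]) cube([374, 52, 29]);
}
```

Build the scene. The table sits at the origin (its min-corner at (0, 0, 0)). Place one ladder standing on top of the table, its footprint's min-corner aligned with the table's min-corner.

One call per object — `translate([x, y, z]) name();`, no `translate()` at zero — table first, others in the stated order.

table();
translate([0, 0, 757]) ladder();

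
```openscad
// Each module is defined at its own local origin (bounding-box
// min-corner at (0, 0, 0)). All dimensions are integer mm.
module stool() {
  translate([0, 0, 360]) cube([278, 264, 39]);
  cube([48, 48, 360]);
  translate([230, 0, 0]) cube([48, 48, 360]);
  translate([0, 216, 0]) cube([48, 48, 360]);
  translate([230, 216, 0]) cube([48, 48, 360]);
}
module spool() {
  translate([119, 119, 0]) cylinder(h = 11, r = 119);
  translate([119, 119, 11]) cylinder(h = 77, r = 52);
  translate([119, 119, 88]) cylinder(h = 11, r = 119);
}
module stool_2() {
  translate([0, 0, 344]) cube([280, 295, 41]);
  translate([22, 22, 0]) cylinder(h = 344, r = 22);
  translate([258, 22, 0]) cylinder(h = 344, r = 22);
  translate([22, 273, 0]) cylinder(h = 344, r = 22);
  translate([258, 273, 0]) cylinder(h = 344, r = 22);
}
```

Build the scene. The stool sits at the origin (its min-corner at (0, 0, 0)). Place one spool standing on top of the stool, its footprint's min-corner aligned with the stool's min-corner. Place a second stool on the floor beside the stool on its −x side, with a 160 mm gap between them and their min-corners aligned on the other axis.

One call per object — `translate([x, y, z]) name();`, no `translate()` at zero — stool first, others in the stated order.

stool();
translate([0, 0, 399]) spool();
translate([-440, 0, 0]) stool_2();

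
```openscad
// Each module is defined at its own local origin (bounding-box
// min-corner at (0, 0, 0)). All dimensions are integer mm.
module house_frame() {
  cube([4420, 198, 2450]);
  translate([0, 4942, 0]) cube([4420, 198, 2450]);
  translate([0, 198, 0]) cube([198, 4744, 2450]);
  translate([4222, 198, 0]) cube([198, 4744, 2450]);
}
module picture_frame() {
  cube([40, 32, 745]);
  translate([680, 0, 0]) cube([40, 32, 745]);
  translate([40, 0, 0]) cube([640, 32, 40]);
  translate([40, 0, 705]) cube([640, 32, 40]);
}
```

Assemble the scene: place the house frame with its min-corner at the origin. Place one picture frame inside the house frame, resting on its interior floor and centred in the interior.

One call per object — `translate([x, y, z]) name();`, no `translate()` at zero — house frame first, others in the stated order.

house_frame();
translate([1850, 2554, 0]) picture_frame();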